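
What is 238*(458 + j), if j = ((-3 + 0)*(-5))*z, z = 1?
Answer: 112574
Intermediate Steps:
j = 15 (j = ((-3 + 0)*(-5))*1 = -3*(-5)*1 = 15*1 = 15)
238*(458 + j) = 238*(458 + 15) = 238*473 = 112574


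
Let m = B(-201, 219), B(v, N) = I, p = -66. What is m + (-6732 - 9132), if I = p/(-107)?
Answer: -1697382/107 ≈ -15863.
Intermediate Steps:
I = 66/107 (I = -66/(-107) = -66*(-1/107) = 66/107 ≈ 0.61682)
B(v, N) = 66/107
m = 66/107 ≈ 0.61682
m + (-6732 - 9132) = 66/107 + (-6732 - 9132) = 66/107 - 15864 = -1697382/107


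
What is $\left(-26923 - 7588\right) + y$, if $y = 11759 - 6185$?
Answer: $-28937$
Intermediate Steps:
$y = 5574$
$\left(-26923 - 7588\right) + y = \left(-26923 - 7588\right) + 5574 = -34511 + 5574 = -28937$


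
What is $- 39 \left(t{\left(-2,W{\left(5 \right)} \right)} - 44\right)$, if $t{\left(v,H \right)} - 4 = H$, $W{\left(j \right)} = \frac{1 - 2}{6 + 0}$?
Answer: $\frac{3133}{2} \approx 1566.5$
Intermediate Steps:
$W{\left(j \right)} = - \frac{1}{6}$
$t{\left(v,H \right)} = 4 + H$
$- 39 \left(t{\left(-2,W{\left(5 \right)} \right)} - 44\right) = - 39 \left(\left(4 - \frac{1}{6}\right) - 44\right) = - 39 \left(\frac{23}{6} - 44\right) = \left(-39\right) \left(- \frac{241}{6}\right) = \frac{3133}{2}$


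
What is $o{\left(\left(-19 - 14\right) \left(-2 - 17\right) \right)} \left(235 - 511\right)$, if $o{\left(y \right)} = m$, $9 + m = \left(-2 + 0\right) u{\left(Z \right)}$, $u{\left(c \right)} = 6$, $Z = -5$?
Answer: $5796$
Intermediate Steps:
$m = -21$ ($m = -9 + \left(-2 + 0\right) 6 = -9 - 12 = -21$)
$o{\left(y \right)} = -21$
$o{\left(\left(-19 - 14\right) \left(-2 - 17\right) \right)} \left(235 - 511\right) = - 21 \left(235 - 511\right) = \left(-21\right) \left(-276\right) = 5796$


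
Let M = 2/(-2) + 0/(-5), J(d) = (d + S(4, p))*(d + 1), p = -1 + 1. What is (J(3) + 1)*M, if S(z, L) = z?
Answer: -29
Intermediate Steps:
p = 0
J(d) = (1 + d)*(4 + d) (J(d) = (d + 4)*(d + 1) = (4 + d)*(1 + d) = (1 + d)*(4 + d))
M = -1 (M = 2*(-½) + 0*(-⅕) = -1 + 0 = -1)
(J(3) + 1)*M = ((4 + 3² + 5*3) + 1)*(-1) = ((4 + 9 + 15) + 1)*(-1) = (28 + 1)*(-1) = 29*(-1) = -29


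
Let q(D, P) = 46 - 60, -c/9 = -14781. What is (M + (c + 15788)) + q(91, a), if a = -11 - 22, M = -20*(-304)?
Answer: 154883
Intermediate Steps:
c = 133029 (c = -9*(-14781) = 133029)
M = 6080
a = -33
q(D, P) = -14
(M + (c + 15788)) + q(91, a) = (6080 + (133029 + 15788)) - 14 = (6080 + 148817) - 14 = 154897 - 14 = 154883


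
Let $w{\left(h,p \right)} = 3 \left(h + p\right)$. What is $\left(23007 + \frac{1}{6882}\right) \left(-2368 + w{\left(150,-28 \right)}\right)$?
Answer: $- \frac{158492509175}{3441} \approx -4.606 \cdot 10^{7}$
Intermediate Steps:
$w{\left(h,p \right)} = 3 h + 3 p$
$\left(23007 + \frac{1}{6882}\right) \left(-2368 + w{\left(150,-28 \right)}\right) = \left(23007 + \frac{1}{6882}\right) \left(-2368 + \left(3 \cdot 150 + 3 \left(-28\right)\right)\right) = \left(23007 + \frac{1}{6882}\right) \left(-2368 + \left(450 - 84\right)\right) = \frac{158334175 \left(-2368 + 366\right)}{6882} = \frac{158334175}{6882} \left(-2002\right) = - \frac{158492509175}{3441}$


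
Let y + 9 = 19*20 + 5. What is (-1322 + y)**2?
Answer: 894916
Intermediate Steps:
y = 376 (y = -9 + (19*20 + 5) = -9 + (380 + 5) = -9 + 385 = 376)
(-1322 + y)**2 = (-1322 + 376)**2 = (-946)**2 = 894916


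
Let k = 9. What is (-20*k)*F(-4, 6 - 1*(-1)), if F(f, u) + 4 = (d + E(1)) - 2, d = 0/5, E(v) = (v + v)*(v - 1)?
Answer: 1080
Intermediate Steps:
E(v) = 2*v*(-1 + v) (E(v) = (2*v)*(-1 + v) = 2*v*(-1 + v))
d = 0 (d = 0*(1/5) = 0)
F(f, u) = -6 (F(f, u) = -4 + ((0 + 2*1*(-1 + 1)) - 2) = -4 + ((0 + 2*1*0) - 2) = -4 + ((0 + 0) - 2) = -4 + (0 - 2) = -4 - 2 = -6)
(-20*k)*F(-4, 6 - 1*(-1)) = -20*9*(-6) = -180*(-6) = 1080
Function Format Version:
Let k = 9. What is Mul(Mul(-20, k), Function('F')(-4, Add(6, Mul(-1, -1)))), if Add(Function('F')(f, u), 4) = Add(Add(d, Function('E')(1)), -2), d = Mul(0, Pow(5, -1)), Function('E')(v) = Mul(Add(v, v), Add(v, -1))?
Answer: 1080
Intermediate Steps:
Function('E')(v) = Mul(2, v, Add(-1, v)) (Function('E')(v) = Mul(Mul(2, v), Add(-1, v)) = Mul(2, v, Add(-1, v)))
d = 0 (d = Mul(0, Rational(1, 5)) = 0)
Function('F')(f, u) = -6 (Function('F')(f, u) = Add(-4, Add(Add(0, Mul(2, 1, Add(-1, 1))), -2)) = Add(-4, Add(Add(0, Mul(2, 1, 0)), -2)) = Add(-4, Add(Add(0, 0), -2)) = Add(-4, Add(0, -2)) = Add(-4, -2) = -6)
Mul(Mul(-20, k), Function('F')(-4, Add(6, Mul(-1, -1)))) = Mul(Mul(-20, 9), -6) = Mul(-180, -6) = 1080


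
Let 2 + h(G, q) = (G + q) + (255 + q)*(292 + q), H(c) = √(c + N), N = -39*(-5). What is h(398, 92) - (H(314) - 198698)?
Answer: 332434 - √509 ≈ 3.3241e+5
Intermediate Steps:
N = 195
H(c) = √(195 + c) (H(c) = √(c + 195) = √(195 + c))
h(G, q) = -2 + G + q + (255 + q)*(292 + q) (h(G, q) = -2 + ((G + q) + (255 + q)*(292 + q)) = -2 + (G + q + (255 + q)*(292 + q)) = -2 + G + q + (255 + q)*(292 + q))
h(398, 92) - (H(314) - 198698) = (74458 + 398 + 92² + 548*92) - (√(195 + 314) - 198698) = (74458 + 398 + 8464 + 50416) - (√509 - 198698) = 133736 - (-198698 + √509) = 133736 + (198698 - √509) = 332434 - √509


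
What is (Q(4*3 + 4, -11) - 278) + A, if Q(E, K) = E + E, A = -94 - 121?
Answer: -461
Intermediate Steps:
A = -215
Q(E, K) = 2*E
(Q(4*3 + 4, -11) - 278) + A = (2*(4*3 + 4) - 278) - 215 = (2*(12 + 4) - 278) - 215 = (2*16 - 278) - 215 = (32 - 278) - 215 = -246 - 215 = -461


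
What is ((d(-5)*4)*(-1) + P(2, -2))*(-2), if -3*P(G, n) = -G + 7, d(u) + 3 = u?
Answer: -182/3 ≈ -60.667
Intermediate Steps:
d(u) = -3 + u
P(G, n) = -7/3 + G/3 (P(G, n) = -(-G + 7)/3 = -(7 - G)/3 = -7/3 + G/3)
((d(-5)*4)*(-1) + P(2, -2))*(-2) = (((-3 - 5)*4)*(-1) + (-7/3 + (⅓)*2))*(-2) = (-8*4*(-1) + (-7/3 + ⅔))*(-2) = (-32*(-1) - 5/3)*(-2) = (32 - 5/3)*(-2) = (91/3)*(-2) = -182/3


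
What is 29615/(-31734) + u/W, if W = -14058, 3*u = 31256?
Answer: -124492273/74352762 ≈ -1.6743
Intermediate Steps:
u = 31256/3 (u = (⅓)*31256 = 31256/3 ≈ 10419.)
29615/(-31734) + u/W = 29615/(-31734) + (31256/3)/(-14058) = 29615*(-1/31734) + (31256/3)*(-1/14058) = -29615/31734 - 15628/21087 = -124492273/74352762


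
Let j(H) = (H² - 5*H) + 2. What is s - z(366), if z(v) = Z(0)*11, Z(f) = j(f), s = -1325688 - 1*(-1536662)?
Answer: 210952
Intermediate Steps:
s = 210974 (s = -1325688 + 1536662 = 210974)
j(H) = 2 + H² - 5*H
Z(f) = 2 + f² - 5*f
z(v) = 22 (z(v) = (2 + 0² - 5*0)*11 = (2 + 0 + 0)*11 = 2*11 = 22)
s - z(366) = 210974 - 1*22 = 210974 - 22 = 210952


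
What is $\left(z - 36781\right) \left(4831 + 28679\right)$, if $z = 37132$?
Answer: $11762010$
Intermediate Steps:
$\left(z - 36781\right) \left(4831 + 28679\right) = \left(37132 - 36781\right) \left(4831 + 28679\right) = 351 \cdot 33510 = 11762010$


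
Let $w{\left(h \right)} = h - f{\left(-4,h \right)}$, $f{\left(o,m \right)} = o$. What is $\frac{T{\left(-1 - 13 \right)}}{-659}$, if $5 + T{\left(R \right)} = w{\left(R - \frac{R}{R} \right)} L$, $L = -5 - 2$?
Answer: $- \frac{72}{659} \approx -0.10926$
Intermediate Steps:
$w{\left(h \right)} = 4 + h$ ($w{\left(h \right)} = h - -4 = h + 4 = 4 + h$)
$L = -7$ ($L = -5 - 2 = -7$)
$T{\left(R \right)} = -26 - 7 R$ ($T{\left(R \right)} = -5 + \left(4 + \left(R - \frac{R}{R}\right)\right) \left(-7\right) = -5 + \left(4 + \left(R - 1\right)\right) \left(-7\right) = -5 + \left(4 + \left(-1 + R\right)\right) \left(-7\right) = -5 + \left(3 + R\right) \left(-7\right) = -5 - \left(21 + 7 R\right) = -26 - 7 R$)
$\frac{T{\left(-1 - 13 \right)}}{-659} = \frac{-26 - 7 \left(-1 - 13\right)}{-659} = \left(-26 - 7 \left(-1 - 13\right)\right) \left(- \frac{1}{659}\right) = \left(-26 - -98\right) \left(- \frac{1}{659}\right) = \left(-26 + 98\right) \left(- \frac{1}{659}\right) = 72 \left(- \frac{1}{659}\right) = - \frac{72}{659}$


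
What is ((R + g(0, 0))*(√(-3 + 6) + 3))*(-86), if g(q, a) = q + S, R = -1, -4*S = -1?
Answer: 387/2 + 129*√3/2 ≈ 305.22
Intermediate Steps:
S = ¼ (S = -¼*(-1) = ¼ ≈ 0.25000)
g(q, a) = ¼ + q (g(q, a) = q + ¼ = ¼ + q)
((R + g(0, 0))*(√(-3 + 6) + 3))*(-86) = ((-1 + (¼ + 0))*(√(-3 + 6) + 3))*(-86) = ((-1 + ¼)*(√3 + 3))*(-86) = -3*(3 + √3)/4*(-86) = (-9/4 - 3*√3/4)*(-86) = 387/2 + 129*√3/2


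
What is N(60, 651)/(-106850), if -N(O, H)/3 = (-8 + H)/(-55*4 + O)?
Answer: -1929/17096000 ≈ -0.00011283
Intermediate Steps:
N(O, H) = -3*(-8 + H)/(-220 + O) (N(O, H) = -3*(-8 + H)/(-55*4 + O) = -3*(-8 + H)/(-220 + O))
N(60, 651)/(-106850) = (3*(8 - 1*651)/(-220 + 60))/(-106850) = (3*(8 - 651)/(-160))*(-1/106850) = (3*(-1/160)*(-643))*(-1/106850) = (1929/160)*(-1/106850) = -1929/17096000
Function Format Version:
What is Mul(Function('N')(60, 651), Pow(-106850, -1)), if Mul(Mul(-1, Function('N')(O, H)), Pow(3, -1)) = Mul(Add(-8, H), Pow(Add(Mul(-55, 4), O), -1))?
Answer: Rational(-1929, 17096000) ≈ -0.00011283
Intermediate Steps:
Function('N')(O, H) = Mul(-3, Pow(Add(-220, O), -1), Add(-8, H)) (Function('N')(O, H) = Mul(-3, Mul(Add(-8, H), Pow(Add(Mul(-55, 4), O), -1))) = Mul(-3, Mul(Add(-8, H), Pow(Add(-220, O), -1))) = Mul(-3, Mul(Pow(Add(-220, O), -1), Add(-8, H))) = Mul(-3, Pow(Add(-220, O), -1), Add(-8, H)))
Mul(Function('N')(60, 651), Pow(-106850, -1)) = Mul(Mul(3, Pow(Add(-220, 60), -1), Add(8, Mul(-1, 651))), Pow(-106850, -1)) = Mul(Mul(3, Pow(-160, -1), Add(8, -651)), Rational(-1, 106850)) = Mul(Mul(3, Rational(-1, 160), -643), Rational(-1, 106850)) = Mul(Rational(1929, 160), Rational(-1, 106850)) = Rational(-1929, 17096000)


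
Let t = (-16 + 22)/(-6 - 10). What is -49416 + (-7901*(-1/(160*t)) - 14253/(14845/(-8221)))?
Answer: -7420337353/178140 ≈ -41655.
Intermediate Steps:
t = -3/8 (t = 6/(-16) = 6*(-1/16) = -3/8 ≈ -0.37500)
-49416 + (-7901*(-1/(160*t)) - 14253/(14845/(-8221))) = -49416 + (-7901/((-3/8*(-160))) - 14253/(14845/(-8221))) = -49416 + (-7901/60 - 14253/(14845*(-1/8221))) = -49416 + (-7901*1/60 - 14253/(-14845/8221)) = -49416 + (-7901/60 - 14253*(-8221/14845)) = -49416 + (-7901/60 + 117173913/14845) = -49416 + 1382628887/178140 = -7420337353/178140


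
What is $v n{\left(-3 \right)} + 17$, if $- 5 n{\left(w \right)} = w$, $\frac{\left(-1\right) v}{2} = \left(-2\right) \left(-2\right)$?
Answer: $\frac{61}{5} \approx 12.2$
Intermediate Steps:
$v = -8$ ($v = - 2 \left(\left(-2\right) \left(-2\right)\right) = \left(-2\right) 4 = -8$)
$n{\left(w \right)} = - \frac{w}{5}$
$v n{\left(-3 \right)} + 17 = - 8 \left(\left(- \frac{1}{5}\right) \left(-3\right)\right) + 17 = \left(-8\right) \frac{3}{5} + 17 = - \frac{24}{5} + 17 = \frac{61}{5}$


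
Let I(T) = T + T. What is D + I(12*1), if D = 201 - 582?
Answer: -357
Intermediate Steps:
I(T) = 2*T
D = -381
D + I(12*1) = -381 + 2*(12*1) = -381 + 2*12 = -381 + 24 = -357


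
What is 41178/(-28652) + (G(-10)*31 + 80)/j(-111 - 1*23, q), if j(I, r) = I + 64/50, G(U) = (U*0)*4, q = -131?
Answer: -48483151/23766834 ≈ -2.0400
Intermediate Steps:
G(U) = 0 (G(U) = 0*4 = 0)
j(I, r) = 32/25 + I (j(I, r) = I + 64*(1/50) = I + 32/25 = 32/25 + I)
41178/(-28652) + (G(-10)*31 + 80)/j(-111 - 1*23, q) = 41178/(-28652) + (0*31 + 80)/(32/25 + (-111 - 1*23)) = 41178*(-1/28652) + (0 + 80)/(32/25 + (-111 - 23)) = -20589/14326 + 80/(32/25 - 134) = -20589/14326 + 80/(-3318/25) = -20589/14326 + 80*(-25/3318) = -20589/14326 - 1000/1659 = -48483151/23766834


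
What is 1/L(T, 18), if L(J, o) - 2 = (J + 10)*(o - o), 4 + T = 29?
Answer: ½ ≈ 0.50000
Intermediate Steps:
T = 25 (T = -4 + 29 = 25)
L(J, o) = 2 (L(J, o) = 2 + (J + 10)*(o - o) = 2 + (10 + J)*0 = 2 + 0 = 2)
1/L(T, 18) = 1/2 = ½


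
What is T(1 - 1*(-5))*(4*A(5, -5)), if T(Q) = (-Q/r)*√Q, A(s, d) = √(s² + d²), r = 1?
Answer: -240*√3 ≈ -415.69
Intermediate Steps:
A(s, d) = √(d² + s²)
T(Q) = -Q^(3/2) (T(Q) = (-Q/1)*√Q = (-Q)*√Q = -Q^(3/2))
T(1 - 1*(-5))*(4*A(5, -5)) = (-(1 - 1*(-5))^(3/2))*(4*√((-5)² + 5²)) = (-(1 + 5)^(3/2))*(4*√(25 + 25)) = (-6^(3/2))*(4*√50) = (-6*√6)*(4*(5*√2)) = (-6*√6)*(20*√2) = -240*√3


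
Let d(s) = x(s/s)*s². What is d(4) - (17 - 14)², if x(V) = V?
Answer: 7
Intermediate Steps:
d(s) = s² (d(s) = (s/s)*s² = 1*s² = s²)
d(4) - (17 - 14)² = 4² - (17 - 14)² = 16 - 1*3² = 16 - 1*9 = 16 - 9 = 7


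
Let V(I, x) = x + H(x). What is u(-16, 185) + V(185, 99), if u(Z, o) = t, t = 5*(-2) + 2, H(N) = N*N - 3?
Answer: 9889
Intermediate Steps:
H(N) = -3 + N**2 (H(N) = N**2 - 3 = -3 + N**2)
V(I, x) = -3 + x + x**2 (V(I, x) = x + (-3 + x**2) = -3 + x + x**2)
t = -8 (t = -10 + 2 = -8)
u(Z, o) = -8
u(-16, 185) + V(185, 99) = -8 + (-3 + 99 + 99**2) = -8 + (-3 + 99 + 9801) = -8 + 9897 = 9889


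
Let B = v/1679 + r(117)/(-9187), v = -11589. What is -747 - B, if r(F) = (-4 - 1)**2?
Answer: -11415944713/15424973 ≈ -740.09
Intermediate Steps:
r(F) = 25 (r(F) = (-5)**2 = 25)
B = -106510118/15424973 (B = -11589/1679 + 25/(-9187) = -11589*1/1679 + 25*(-1/9187) = -11589/1679 - 25/9187 = -106510118/15424973 ≈ -6.9050)
-747 - B = -747 - 1*(-106510118/15424973) = -747 + 106510118/15424973 = -11415944713/15424973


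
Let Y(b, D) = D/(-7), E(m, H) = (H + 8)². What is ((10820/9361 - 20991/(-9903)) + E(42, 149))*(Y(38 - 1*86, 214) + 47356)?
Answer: 252358174995531828/216304627 ≈ 1.1667e+9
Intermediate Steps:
E(m, H) = (8 + H)²
Y(b, D) = -D/7 (Y(b, D) = D*(-⅐) = -D/7)
((10820/9361 - 20991/(-9903)) + E(42, 149))*(Y(38 - 1*86, 214) + 47356) = ((10820/9361 - 20991/(-9903)) + (8 + 149)²)*(-⅐*214 + 47356) = ((10820*(1/9361) - 20991*(-1/9903)) + 157²)*(-214/7 + 47356) = ((10820/9361 + 6997/3301) + 24649)*(331278/7) = (101215737/30900661 + 24649)*(331278/7) = (761771608726/30900661)*(331278/7) = 252358174995531828/216304627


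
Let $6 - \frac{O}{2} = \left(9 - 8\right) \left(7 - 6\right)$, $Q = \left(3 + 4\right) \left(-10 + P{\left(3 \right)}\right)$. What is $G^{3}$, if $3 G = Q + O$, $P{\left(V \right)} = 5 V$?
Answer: $3375$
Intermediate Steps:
$Q = 35$ ($Q = \left(3 + 4\right) \left(-10 + 5 \cdot 3\right) = 7 \left(-10 + 15\right) = 7 \cdot 5 = 35$)
$O = 10$ ($O = 12 - 2 \left(9 - 8\right) \left(7 - 6\right) = 12 - 2 \cdot 1 \cdot 1 = 12 - 2 = 10$)
$G = 15$ ($G = \frac{35 + 10}{3} = \frac{1}{3} \cdot 45 = 15$)
$G^{3} = 15^{3} = 3375$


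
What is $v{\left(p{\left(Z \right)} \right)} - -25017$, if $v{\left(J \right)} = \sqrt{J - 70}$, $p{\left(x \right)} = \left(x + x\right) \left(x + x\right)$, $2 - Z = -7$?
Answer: $25017 + \sqrt{254} \approx 25033.0$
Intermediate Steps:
$Z = 9$ ($Z = 2 - -7 = 2 + 7 = 9$)
$p{\left(x \right)} = 4 x^{2}$ ($p{\left(x \right)} = 2 x 2 x = 4 x^{2}$)
$v{\left(J \right)} = \sqrt{-70 + J}$
$v{\left(p{\left(Z \right)} \right)} - -25017 = \sqrt{-70 + 4 \cdot 9^{2}} - -25017 = \sqrt{-70 + 4 \cdot 81} + 25017 = \sqrt{-70 + 324} + 25017 = \sqrt{254} + 25017 = 25017 + \sqrt{254}$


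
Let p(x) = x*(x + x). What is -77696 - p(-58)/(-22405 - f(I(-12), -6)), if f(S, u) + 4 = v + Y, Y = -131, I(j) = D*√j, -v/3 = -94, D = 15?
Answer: -219024183/2819 ≈ -77696.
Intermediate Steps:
v = 282 (v = -3*(-94) = 282)
I(j) = 15*√j
p(x) = 2*x² (p(x) = x*(2*x) = 2*x²)
f(S, u) = 147 (f(S, u) = -4 + (282 - 131) = -4 + 151 = 147)
-77696 - p(-58)/(-22405 - f(I(-12), -6)) = -77696 - 2*(-58)²/(-22405 - 1*147) = -77696 - 2*3364/(-22405 - 147) = -77696 - 6728/(-22552) = -77696 - 6728*(-1)/22552 = -77696 - 1*(-841/2819) = -77696 + 841/2819 = -219024183/2819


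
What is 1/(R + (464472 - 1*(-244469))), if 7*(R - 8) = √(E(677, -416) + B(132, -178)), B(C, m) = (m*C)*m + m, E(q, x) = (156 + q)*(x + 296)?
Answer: 34738501/24627821463299 - 35*√163286/24627821463299 ≈ 1.4100e-6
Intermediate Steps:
E(q, x) = (156 + q)*(296 + x)
B(C, m) = m + C*m² (B(C, m) = (C*m)*m + m = C*m² + m = m + C*m²)
R = 8 + 5*√163286/7 (R = 8 + √((46176 + 156*(-416) + 296*677 + 677*(-416)) - 178*(1 + 132*(-178)))/7 = 8 + √((46176 - 64896 + 200392 - 281632) - 178*(1 - 23496))/7 = 8 + √(-99960 - 178*(-23495))/7 = 8 + √(-99960 + 4182110)/7 = 8 + √4082150/7 = 8 + (5*√163286)/7 = 8 + 5*√163286/7 ≈ 296.63)
1/(R + (464472 - 1*(-244469))) = 1/((8 + 5*√163286/7) + (464472 - 1*(-244469))) = 1/((8 + 5*√163286/7) + (464472 + 244469)) = 1/((8 + 5*√163286/7) + 708941) = 1/(708949 + 5*√163286/7)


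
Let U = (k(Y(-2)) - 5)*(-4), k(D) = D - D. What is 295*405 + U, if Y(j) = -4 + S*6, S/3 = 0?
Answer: 119495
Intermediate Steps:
S = 0 (S = 3*0 = 0)
Y(j) = -4 (Y(j) = -4 + 0*6 = -4 + 0 = -4)
k(D) = 0
U = 20 (U = (0 - 5)*(-4) = -5*(-4) = 20)
295*405 + U = 295*405 + 20 = 119475 + 20 = 119495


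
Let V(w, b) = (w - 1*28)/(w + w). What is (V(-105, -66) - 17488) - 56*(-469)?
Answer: 263299/30 ≈ 8776.6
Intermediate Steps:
V(w, b) = (-28 + w)/(2*w) (V(w, b) = (w - 28)/((2*w)) = (-28 + w)*(1/(2*w)) = (-28 + w)/(2*w))
(V(-105, -66) - 17488) - 56*(-469) = ((½)*(-28 - 105)/(-105) - 17488) - 56*(-469) = ((½)*(-1/105)*(-133) - 17488) + 26264 = (19/30 - 17488) + 26264 = -524621/30 + 26264 = 263299/30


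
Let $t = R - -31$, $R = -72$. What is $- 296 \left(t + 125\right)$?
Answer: $-24864$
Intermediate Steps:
$t = -41$ ($t = -72 - -31 = -72 + 31 = -41$)
$- 296 \left(t + 125\right) = - 296 \left(-41 + 125\right) = \left(-296\right) 84 = -24864$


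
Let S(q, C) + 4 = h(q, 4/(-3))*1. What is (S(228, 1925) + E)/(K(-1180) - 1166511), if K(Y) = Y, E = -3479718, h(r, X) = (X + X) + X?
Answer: 3479726/1167691 ≈ 2.9800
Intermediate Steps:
h(r, X) = 3*X (h(r, X) = 2*X + X = 3*X)
S(q, C) = -8 (S(q, C) = -4 + (3*(4/(-3)))*1 = -4 + (3*(4*(-⅓)))*1 = -4 + (3*(-4/3))*1 = -4 - 4*1 = -4 - 4 = -8)
(S(228, 1925) + E)/(K(-1180) - 1166511) = (-8 - 3479718)/(-1180 - 1166511) = -3479726/(-1167691) = -3479726*(-1/1167691) = 3479726/1167691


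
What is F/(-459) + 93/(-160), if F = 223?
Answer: -78367/73440 ≈ -1.0671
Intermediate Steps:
F/(-459) + 93/(-160) = 223/(-459) + 93/(-160) = 223*(-1/459) + 93*(-1/160) = -223/459 - 93/160 = -78367/73440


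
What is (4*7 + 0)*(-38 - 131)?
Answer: -4732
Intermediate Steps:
(4*7 + 0)*(-38 - 131) = (28 + 0)*(-169) = 28*(-169) = -4732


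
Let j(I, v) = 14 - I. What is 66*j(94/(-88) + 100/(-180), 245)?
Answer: 6187/6 ≈ 1031.2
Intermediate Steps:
66*j(94/(-88) + 100/(-180), 245) = 66*(14 - (94/(-88) + 100/(-180))) = 66*(14 - (94*(-1/88) + 100*(-1/180))) = 66*(14 - (-47/44 - 5/9)) = 66*(14 - 1*(-643/396)) = 66*(14 + 643/396) = 66*(6187/396) = 6187/6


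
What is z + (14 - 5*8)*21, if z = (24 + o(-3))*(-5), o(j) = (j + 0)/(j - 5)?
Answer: -5343/8 ≈ -667.88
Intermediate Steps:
o(j) = j/(-5 + j)
z = -975/8 (z = (24 - 3/(-5 - 3))*(-5) = (24 - 3/(-8))*(-5) = (24 - 3*(-⅛))*(-5) = (24 + 3/8)*(-5) = (195/8)*(-5) = -975/8 ≈ -121.88)
z + (14 - 5*8)*21 = -975/8 + (14 - 5*8)*21 = -975/8 + (14 - 40)*21 = -975/8 - 26*21 = -975/8 - 546 = -5343/8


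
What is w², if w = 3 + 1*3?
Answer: 36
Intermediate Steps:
w = 6 (w = 3 + 3 = 6)
w² = 6² = 36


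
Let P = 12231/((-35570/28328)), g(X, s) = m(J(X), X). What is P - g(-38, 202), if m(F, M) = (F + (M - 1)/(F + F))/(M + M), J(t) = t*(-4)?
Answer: -4001713164271/410904640 ≈ -9738.8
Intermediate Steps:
J(t) = -4*t
m(F, M) = (F + (-1 + M)/(2*F))/(2*M) (m(F, M) = (F + (-1 + M)/((2*F)))/((2*M)) = (F + (-1 + M)*(1/(2*F)))*(1/(2*M)) = (F + (-1 + M)/(2*F))*(1/(2*M)) = (F + (-1 + M)/(2*F))/(2*M))
g(X, s) = -(-1 + X + 32*X**2)/(16*X**2) (g(X, s) = (-1 + X + 2*(-4*X)**2)/(4*((-4*X))*X) = (-1/(4*X))*(-1 + X + 2*(16*X**2))/(4*X) = (-1/(4*X))*(-1 + X + 32*X**2)/(4*X) = -(-1 + X + 32*X**2)/(16*X**2))
P = -173239884/17785 (P = 12231/((-35570*1/28328)) = 12231/(-17785/14164) = 12231*(-14164/17785) = -173239884/17785 ≈ -9740.8)
P - g(-38, 202) = -173239884/17785 - (1 - 1*(-38) - 32*(-38)**2)/(16*(-38)**2) = -173239884/17785 - (1 + 38 - 32*1444)/(16*1444) = -173239884/17785 - (1 + 38 - 46208)/(16*1444) = -173239884/17785 - (-46169)/(16*1444) = -173239884/17785 - 1*(-46169/23104) = -173239884/17785 + 46169/23104 = -4001713164271/410904640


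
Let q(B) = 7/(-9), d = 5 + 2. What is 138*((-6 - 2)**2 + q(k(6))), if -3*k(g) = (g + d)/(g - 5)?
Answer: 26174/3 ≈ 8724.7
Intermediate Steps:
d = 7
k(g) = -(7 + g)/(3*(-5 + g)) (k(g) = -(g + 7)/(3*(g - 5)) = -(7 + g)/(3*(-5 + g)))
q(B) = -7/9 (q(B) = 7*(-1/9) = -7/9)
138*((-6 - 2)**2 + q(k(6))) = 138*((-6 - 2)**2 - 7/9) = 138*((-8)**2 - 7/9) = 138*(64 - 7/9) = 138*(569/9) = 26174/3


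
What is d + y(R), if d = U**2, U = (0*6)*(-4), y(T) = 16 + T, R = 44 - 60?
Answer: 0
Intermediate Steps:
R = -16
U = 0 (U = 0*(-4) = 0)
d = 0 (d = 0**2 = 0)
d + y(R) = 0 + (16 - 16) = 0 + 0 = 0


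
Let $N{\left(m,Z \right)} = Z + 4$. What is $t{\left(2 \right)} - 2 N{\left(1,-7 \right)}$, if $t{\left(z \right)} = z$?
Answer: $8$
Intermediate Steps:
$N{\left(m,Z \right)} = 4 + Z$
$t{\left(2 \right)} - 2 N{\left(1,-7 \right)} = 2 - 2 \left(4 - 7\right) = 2 - -6 = 2 + 6 = 8$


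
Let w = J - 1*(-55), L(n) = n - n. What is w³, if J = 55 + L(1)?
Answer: 1331000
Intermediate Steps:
L(n) = 0
J = 55 (J = 55 + 0 = 55)
w = 110 (w = 55 - 1*(-55) = 55 + 55 = 110)
w³ = 110³ = 1331000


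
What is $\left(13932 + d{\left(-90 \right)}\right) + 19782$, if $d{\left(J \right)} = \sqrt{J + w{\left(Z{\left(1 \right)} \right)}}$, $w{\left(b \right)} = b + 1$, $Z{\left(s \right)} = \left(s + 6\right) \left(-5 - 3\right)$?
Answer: $33714 + i \sqrt{145} \approx 33714.0 + 12.042 i$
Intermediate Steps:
$Z{\left(s \right)} = -48 - 8 s$ ($Z{\left(s \right)} = \left(6 + s\right) \left(-8\right) = -48 - 8 s$)
$w{\left(b \right)} = 1 + b$
$d{\left(J \right)} = \sqrt{-55 + J}$ ($d{\left(J \right)} = \sqrt{J + \left(1 - 56\right)} = \sqrt{J - 55} = \sqrt{-55 + J}$)
$\left(13932 + d{\left(-90 \right)}\right) + 19782 = \left(13932 + \sqrt{-55 - 90}\right) + 19782 = \left(13932 + \sqrt{-145}\right) + 19782 = \left(13932 + i \sqrt{145}\right) + 19782 = 33714 + i \sqrt{145}$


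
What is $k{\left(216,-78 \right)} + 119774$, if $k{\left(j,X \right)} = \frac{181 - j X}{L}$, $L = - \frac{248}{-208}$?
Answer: $\frac{4155748}{31} \approx 1.3406 \cdot 10^{5}$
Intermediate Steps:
$L = \frac{31}{26}$ ($L = \left(-248\right) \left(- \frac{1}{208}\right) = \frac{31}{26} \approx 1.1923$)
$k{\left(j,X \right)} = \frac{4706}{31} - \frac{26 X j}{31}$ ($k{\left(j,X \right)} = \frac{181 - j X}{\frac{31}{26}} = \left(181 - X j\right) \frac{26}{31} = \frac{4706}{31} - \frac{26 X j}{31}$)
$k{\left(216,-78 \right)} + 119774 = \left(\frac{4706}{31} - \left(- \frac{2028}{31}\right) 216\right) + 119774 = \left(\frac{4706}{31} + \frac{438048}{31}\right) + 119774 = \frac{442754}{31} + 119774 = \frac{4155748}{31}$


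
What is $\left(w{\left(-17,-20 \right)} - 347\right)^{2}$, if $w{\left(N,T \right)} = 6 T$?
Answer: $218089$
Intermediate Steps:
$\left(w{\left(-17,-20 \right)} - 347\right)^{2} = \left(6 \left(-20\right) - 347\right)^{2} = \left(-120 - 347\right)^{2} = \left(-467\right)^{2} = 218089$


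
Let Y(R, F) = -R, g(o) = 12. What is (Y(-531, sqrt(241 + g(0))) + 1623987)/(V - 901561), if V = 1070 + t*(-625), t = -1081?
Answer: -812259/112433 ≈ -7.2244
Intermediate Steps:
V = 676695 (V = 1070 - 1081*(-625) = 1070 + 675625 = 676695)
(Y(-531, sqrt(241 + g(0))) + 1623987)/(V - 901561) = (-1*(-531) + 1623987)/(676695 - 901561) = (531 + 1623987)/(-224866) = 1624518*(-1/224866) = -812259/112433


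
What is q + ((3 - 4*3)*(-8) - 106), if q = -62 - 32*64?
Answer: -2144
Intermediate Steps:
q = -2110 (q = -62 - 2048 = -2110)
q + ((3 - 4*3)*(-8) - 106) = -2110 + ((3 - 4*3)*(-8) - 106) = -2110 + ((3 - 12)*(-8) - 106) = -2110 + (-9*(-8) - 106) = -2110 + (72 - 106) = -2110 - 34 = -2144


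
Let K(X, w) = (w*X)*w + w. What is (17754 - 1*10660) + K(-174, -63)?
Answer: -683575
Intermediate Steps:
K(X, w) = w + X*w² (K(X, w) = (X*w)*w + w = X*w² + w = w + X*w²)
(17754 - 1*10660) + K(-174, -63) = (17754 - 1*10660) - 63*(1 - 174*(-63)) = (17754 - 10660) - 63*(1 + 10962) = 7094 - 63*10963 = 7094 - 690669 = -683575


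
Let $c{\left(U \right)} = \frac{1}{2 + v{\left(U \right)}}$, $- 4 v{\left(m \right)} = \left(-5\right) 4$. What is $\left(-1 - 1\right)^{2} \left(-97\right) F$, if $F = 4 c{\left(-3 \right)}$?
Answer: $- \frac{1552}{7} \approx -221.71$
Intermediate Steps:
$v{\left(m \right)} = 5$ ($v{\left(m \right)} = - \frac{\left(-5\right) 4}{4} = \left(- \frac{1}{4}\right) \left(-20\right) = 5$)
$c{\left(U \right)} = \frac{1}{7}$ ($c{\left(U \right)} = \frac{1}{2 + 5} = \frac{1}{7}$)
$F = \frac{4}{7}$ ($F = 4 \cdot \frac{1}{7} = \frac{4}{7} \approx 0.57143$)
$\left(-1 - 1\right)^{2} \left(-97\right) F = \left(-1 - 1\right)^{2} \left(-97\right) \frac{4}{7} = \left(-2\right)^{2} \left(-97\right) \frac{4}{7} = 4 \left(-97\right) \frac{4}{7} = \left(-388\right) \frac{4}{7} = - \frac{1552}{7}$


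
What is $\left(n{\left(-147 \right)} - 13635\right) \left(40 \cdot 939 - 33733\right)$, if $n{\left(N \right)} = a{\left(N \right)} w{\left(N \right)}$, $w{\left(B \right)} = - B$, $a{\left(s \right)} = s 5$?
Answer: $-465669360$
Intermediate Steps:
$a{\left(s \right)} = 5 s$
$n{\left(N \right)} = - 5 N^{2}$ ($n{\left(N \right)} = 5 N \left(- N\right) = - 5 N^{2}$)
$\left(n{\left(-147 \right)} - 13635\right) \left(40 \cdot 939 - 33733\right) = \left(- 5 \left(-147\right)^{2} - 13635\right) \left(40 \cdot 939 - 33733\right) = \left(\left(-5\right) 21609 - 13635\right) \left(37560 - 33733\right) = \left(-108045 - 13635\right) 3827 = \left(-121680\right) 3827 = -465669360$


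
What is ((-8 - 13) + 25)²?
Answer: 16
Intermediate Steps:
((-8 - 13) + 25)² = (-21 + 25)² = 4² = 16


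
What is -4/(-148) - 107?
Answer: -3958/37 ≈ -106.97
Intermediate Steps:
-4/(-148) - 107 = -1/148*(-4) - 107 = 1/37 - 107 = -3958/37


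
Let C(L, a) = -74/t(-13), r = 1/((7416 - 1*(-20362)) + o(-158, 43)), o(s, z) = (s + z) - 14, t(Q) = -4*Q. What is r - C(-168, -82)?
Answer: 1023039/718874 ≈ 1.4231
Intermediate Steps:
o(s, z) = -14 + s + z
r = 1/27649 (r = 1/((7416 - 1*(-20362)) + (-14 - 158 + 43)) = 1/((7416 + 20362) - 129) = 1/(27778 - 129) = 1/27649 ≈ 3.6168e-5)
C(L, a) = -37/26 (C(L, a) = -74/((-4*(-13))) = -74/52 = -74*1/52 = -37/26)
r - C(-168, -82) = 1/27649 - 1*(-37/26) = 1/27649 + 37/26 = 1023039/718874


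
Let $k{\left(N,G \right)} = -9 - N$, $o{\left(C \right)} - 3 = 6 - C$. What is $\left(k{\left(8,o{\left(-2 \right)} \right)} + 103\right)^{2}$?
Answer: $7396$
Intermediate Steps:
$o{\left(C \right)} = 9 - C$ ($o{\left(C \right)} = 3 - \left(-6 + C\right) = 9 - C$)
$\left(k{\left(8,o{\left(-2 \right)} \right)} + 103\right)^{2} = \left(\left(-9 - 8\right) + 103\right)^{2} = \left(-17 + 103\right)^{2} = 86^{2} = 7396$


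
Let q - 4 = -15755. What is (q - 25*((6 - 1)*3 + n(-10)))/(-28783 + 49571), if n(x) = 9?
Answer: -16351/20788 ≈ -0.78656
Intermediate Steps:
q = -15751 (q = 4 - 15755 = -15751)
(q - 25*((6 - 1)*3 + n(-10)))/(-28783 + 49571) = (-15751 - 25*((6 - 1)*3 + 9))/(-28783 + 49571) = (-15751 - 25*(5*3 + 9))/20788 = (-15751 - 25*(15 + 9))*(1/20788) = (-15751 - 25*24)*(1/20788) = (-15751 - 600)*(1/20788) = -16351*1/20788 = -16351/20788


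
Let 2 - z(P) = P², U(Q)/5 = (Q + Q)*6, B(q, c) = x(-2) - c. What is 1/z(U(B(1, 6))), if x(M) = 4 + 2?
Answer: ½ ≈ 0.50000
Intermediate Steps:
x(M) = 6
B(q, c) = 6 - c
U(Q) = 60*Q (U(Q) = 5*((Q + Q)*6) = 5*((2*Q)*6) = 5*(12*Q) = 60*Q)
z(P) = 2 - P²
1/z(U(B(1, 6))) = 1/(2 - (60*(6 - 1*6))²) = 1/(2 - (60*(6 - 6))²) = 1/(2 - (60*0)²) = 1/(2 - 1*0²) = 1/(2 - 1*0) = 1/(2 + 0) = 1/2 = ½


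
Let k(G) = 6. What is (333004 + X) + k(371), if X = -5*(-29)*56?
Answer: 341130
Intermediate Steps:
X = 8120 (X = 145*56 = 8120)
(333004 + X) + k(371) = (333004 + 8120) + 6 = 341124 + 6 = 341130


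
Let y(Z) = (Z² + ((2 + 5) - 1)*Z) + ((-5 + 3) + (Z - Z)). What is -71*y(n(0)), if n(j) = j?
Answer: 142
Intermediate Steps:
y(Z) = -2 + Z² + 6*Z (y(Z) = (Z² + (7 - 1)*Z) + (-2 + 0) = (Z² + 6*Z) - 2 = -2 + Z² + 6*Z)
-71*y(n(0)) = -71*(-2 + 0² + 6*0) = -71*(-2 + 0 + 0) = -71*(-2) = 142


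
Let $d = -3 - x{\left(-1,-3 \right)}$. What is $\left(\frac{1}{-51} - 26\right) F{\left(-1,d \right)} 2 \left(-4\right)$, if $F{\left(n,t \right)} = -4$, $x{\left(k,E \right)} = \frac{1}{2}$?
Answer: $- \frac{42464}{51} \approx -832.63$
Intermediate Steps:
$x{\left(k,E \right)} = \frac{1}{2}$
$d = - \frac{7}{2}$ ($d = -3 - \frac{1}{2} = - \frac{7}{2} \approx -3.5$)
$\left(\frac{1}{-51} - 26\right) F{\left(-1,d \right)} 2 \left(-4\right) = \left(\frac{1}{-51} - 26\right) \left(-4\right) 2 \left(-4\right) = \left(- \frac{1}{51} - 26\right) \left(\left(-8\right) \left(-4\right)\right) = \left(- \frac{1327}{51}\right) 32 = - \frac{42464}{51}$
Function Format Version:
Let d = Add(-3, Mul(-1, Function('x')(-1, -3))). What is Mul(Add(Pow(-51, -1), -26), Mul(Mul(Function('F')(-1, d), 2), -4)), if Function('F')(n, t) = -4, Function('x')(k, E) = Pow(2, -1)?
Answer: Rational(-42464, 51) ≈ -832.63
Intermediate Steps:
Function('x')(k, E) = Rational(1, 2)
d = Rational(-7, 2) (d = Add(-3, Mul(-1, Rational(1, 2))) = Add(-3, Rational(-1, 2)) = Rational(-7, 2) ≈ -3.5000)
Mul(Add(Pow(-51, -1), -26), Mul(Mul(Function('F')(-1, d), 2), -4)) = Mul(Add(Pow(-51, -1), -26), Mul(Mul(-4, 2), -4)) = Mul(Add(Rational(-1, 51), -26), Mul(-8, -4)) = Mul(Rational(-1327, 51), 32) = Rational(-42464, 51)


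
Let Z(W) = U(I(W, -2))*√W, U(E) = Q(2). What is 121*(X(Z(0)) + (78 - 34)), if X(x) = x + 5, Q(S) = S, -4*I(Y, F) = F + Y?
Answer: 5929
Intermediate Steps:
I(Y, F) = -F/4 - Y/4 (I(Y, F) = -(F + Y)/4 = -F/4 - Y/4)
U(E) = 2
Z(W) = 2*√W
X(x) = 5 + x
121*(X(Z(0)) + (78 - 34)) = 121*((5 + 2*√0) + (78 - 34)) = 121*((5 + 2*0) + 44) = 121*((5 + 0) + 44) = 121*(5 + 44) = 121*49 = 5929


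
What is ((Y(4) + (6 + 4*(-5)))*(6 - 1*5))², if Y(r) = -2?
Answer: 256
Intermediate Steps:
((Y(4) + (6 + 4*(-5)))*(6 - 1*5))² = ((-2 + (6 + 4*(-5)))*(6 - 1*5))² = ((-2 + (6 - 20))*(6 - 5))² = ((-2 - 14)*1)² = (-16*1)² = (-16)² = 256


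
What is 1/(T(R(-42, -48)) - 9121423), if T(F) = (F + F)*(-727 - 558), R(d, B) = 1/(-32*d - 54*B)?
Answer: -1968/17950961749 ≈ -1.0963e-7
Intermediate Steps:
R(d, B) = 1/(-54*B - 32*d)
T(F) = -2570*F (T(F) = (2*F)*(-1285) = -2570*F)
1/(T(R(-42, -48)) - 9121423) = 1/(-(-2570)/(32*(-42) + 54*(-48)) - 9121423) = 1/(-(-2570)/(-1344 - 2592) - 9121423) = 1/(-(-2570)/(-3936) - 9121423) = 1/(-(-2570)*(-1)/3936 - 9121423) = 1/(-2570*1/3936 - 9121423) = 1/(-1285/1968 - 9121423) = 1/(-17950961749/1968) = -1968/17950961749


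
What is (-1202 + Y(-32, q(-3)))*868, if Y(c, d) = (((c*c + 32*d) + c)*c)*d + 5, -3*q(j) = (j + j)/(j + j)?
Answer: 72421580/9 ≈ 8.0468e+6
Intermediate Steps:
q(j) = -1/3 (q(j) = -(j + j)/(3*(j + j)) = -2*j/(3*(2*j)) = -2*j*1/(2*j)/3 = -1/3*1 = -1/3)
Y(c, d) = 5 + c*d*(c + c**2 + 32*d) (Y(c, d) = (((c**2 + 32*d) + c)*c)*d + 5 = ((c + c**2 + 32*d)*c)*d + 5 = (c*(c + c**2 + 32*d))*d + 5 = c*d*(c + c**2 + 32*d) + 5 = 5 + c*d*(c + c**2 + 32*d))
(-1202 + Y(-32, q(-3)))*868 = (-1202 + (5 - 1/3*(-32)**2 - 1/3*(-32)**3 + 32*(-32)*(-1/3)**2))*868 = (-1202 + (5 - 1/3*1024 - 1/3*(-32768) + 32*(-32)*(1/9)))*868 = (-1202 + (5 - 1024/3 + 32768/3 - 1024/9))*868 = (-1202 + 94253/9)*868 = (83435/9)*868 = 72421580/9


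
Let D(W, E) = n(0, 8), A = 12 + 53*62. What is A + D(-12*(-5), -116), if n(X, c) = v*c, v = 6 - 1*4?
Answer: 3314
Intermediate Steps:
A = 3298 (A = 12 + 3286 = 3298)
v = 2 (v = 6 - 4 = 2)
n(X, c) = 2*c
D(W, E) = 16 (D(W, E) = 2*8 = 16)
A + D(-12*(-5), -116) = 3298 + 16 = 3314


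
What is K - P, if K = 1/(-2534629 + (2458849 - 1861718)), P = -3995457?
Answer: 7741189946585/1937498 ≈ 3.9955e+6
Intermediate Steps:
K = -1/1937498 (K = 1/(-2534629 + 597131) = 1/(-1937498) = -1/1937498 ≈ -5.1613e-7)
K - P = -1/1937498 - 1*(-3995457) = -1/1937498 + 3995457 = 7741189946585/1937498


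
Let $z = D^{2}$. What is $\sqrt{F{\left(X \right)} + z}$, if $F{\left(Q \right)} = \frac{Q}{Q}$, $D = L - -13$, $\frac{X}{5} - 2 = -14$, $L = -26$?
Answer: $\sqrt{170} \approx 13.038$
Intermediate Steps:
$X = -60$ ($X = 10 + 5 \left(-14\right) = 10 - 70 = -60$)
$D = -13$ ($D = -26 - -13 = -26 + 13 = -13$)
$F{\left(Q \right)} = 1$
$z = 169$ ($z = \left(-13\right)^{2} = 169$)
$\sqrt{F{\left(X \right)} + z} = \sqrt{1 + 169} = \sqrt{170}$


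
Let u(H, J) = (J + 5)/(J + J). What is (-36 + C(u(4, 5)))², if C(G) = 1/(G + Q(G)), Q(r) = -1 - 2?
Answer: 5329/4 ≈ 1332.3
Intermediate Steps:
Q(r) = -3
u(H, J) = (5 + J)/(2*J) (u(H, J) = (5 + J)/((2*J)) = (5 + J)*(1/(2*J)) = (5 + J)/(2*J))
C(G) = 1/(-3 + G) (C(G) = 1/(G - 3) = 1/(-3 + G))
(-36 + C(u(4, 5)))² = (-36 + 1/(-3 + (½)*(5 + 5)/5))² = (-36 + 1/(-3 + (½)*(⅕)*10))² = (-36 + 1/(-3 + 1))² = (-36 + 1/(-2))² = (-36 - ½)² = (-73/2)² = 5329/4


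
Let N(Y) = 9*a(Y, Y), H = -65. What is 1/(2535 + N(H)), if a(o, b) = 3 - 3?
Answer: 1/2535 ≈ 0.00039448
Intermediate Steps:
a(o, b) = 0
N(Y) = 0 (N(Y) = 9*0 = 0)
1/(2535 + N(H)) = 1/(2535 + 0) = 1/2535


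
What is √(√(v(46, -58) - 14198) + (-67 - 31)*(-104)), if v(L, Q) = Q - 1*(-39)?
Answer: √(10192 + I*√14217) ≈ 100.96 + 0.5905*I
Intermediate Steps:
v(L, Q) = 39 + Q (v(L, Q) = Q + 39 = 39 + Q)
√(√(v(46, -58) - 14198) + (-67 - 31)*(-104)) = √(√((39 - 58) - 14198) + (-67 - 31)*(-104)) = √(√(-19 - 14198) - 98*(-104)) = √(√(-14217) + 10192) = √(I*√14217 + 10192) = √(10192 + I*√14217)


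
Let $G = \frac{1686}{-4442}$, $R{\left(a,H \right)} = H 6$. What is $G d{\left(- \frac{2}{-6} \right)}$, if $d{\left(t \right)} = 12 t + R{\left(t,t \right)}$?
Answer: $- \frac{5058}{2221} \approx -2.2774$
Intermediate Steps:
$R{\left(a,H \right)} = 6 H$
$d{\left(t \right)} = 18 t$ ($d{\left(t \right)} = 12 t + 6 t = 18 t$)
$G = - \frac{843}{2221}$ ($G = 1686 \left(- \frac{1}{4442}\right) = - \frac{843}{2221} \approx -0.37956$)
$G d{\left(- \frac{2}{-6} \right)} = - \frac{843 \cdot 18 \left(- \frac{2}{-6}\right)}{2221} = - \frac{843 \cdot 18 \left(\left(-2\right) \left(- \frac{1}{6}\right)\right)}{2221} = - \frac{843 \cdot 18 \cdot \frac{1}{3}}{2221} = \left(- \frac{843}{2221}\right) 6 = - \frac{5058}{2221}$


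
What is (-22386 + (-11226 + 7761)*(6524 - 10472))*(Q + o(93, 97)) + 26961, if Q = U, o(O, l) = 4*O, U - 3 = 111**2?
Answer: 173394809025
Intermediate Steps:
U = 12324 (U = 3 + 111**2 = 3 + 12321 = 12324)
Q = 12324
(-22386 + (-11226 + 7761)*(6524 - 10472))*(Q + o(93, 97)) + 26961 = (-22386 + (-11226 + 7761)*(6524 - 10472))*(12324 + 4*93) + 26961 = (-22386 - 3465*(-3948))*(12324 + 372) + 26961 = (-22386 + 13679820)*12696 + 26961 = 13657434*12696 + 26961 = 173394782064 + 26961 = 173394809025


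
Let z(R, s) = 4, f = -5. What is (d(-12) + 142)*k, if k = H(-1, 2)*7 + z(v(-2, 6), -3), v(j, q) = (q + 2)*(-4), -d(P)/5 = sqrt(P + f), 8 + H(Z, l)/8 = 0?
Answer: -63048 + 2220*I*sqrt(17) ≈ -63048.0 + 9153.3*I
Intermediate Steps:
H(Z, l) = -64 (H(Z, l) = -64 + 8*0 = -64 + 0 = -64)
d(P) = -5*sqrt(-5 + P) (d(P) = -5*sqrt(P - 5) = -5*sqrt(-5 + P))
v(j, q) = -8 - 4*q (v(j, q) = (2 + q)*(-4) = -8 - 4*q)
k = -444 (k = -64*7 + 4 = -448 + 4 = -444)
(d(-12) + 142)*k = (-5*sqrt(-5 - 12) + 142)*(-444) = (-5*I*sqrt(17) + 142)*(-444) = (142 - 5*I*sqrt(17))*(-444) = -63048 + 2220*I*sqrt(17)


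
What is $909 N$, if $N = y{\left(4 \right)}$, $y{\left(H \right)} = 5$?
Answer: $4545$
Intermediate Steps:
$N = 5$
$909 N = 909 \cdot 5 = 4545$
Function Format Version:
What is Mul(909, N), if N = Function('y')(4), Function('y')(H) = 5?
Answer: 4545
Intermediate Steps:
N = 5
Mul(909, N) = Mul(909, 5) = 4545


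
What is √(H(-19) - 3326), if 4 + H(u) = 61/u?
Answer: I*√1203289/19 ≈ 57.734*I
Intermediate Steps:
H(u) = -4 + 61/u
√(H(-19) - 3326) = √((-4 + 61/(-19)) - 3326) = √((-4 + 61*(-1/19)) - 3326) = √((-4 - 61/19) - 3326) = √(-137/19 - 3326) = √(-63331/19) = I*√1203289/19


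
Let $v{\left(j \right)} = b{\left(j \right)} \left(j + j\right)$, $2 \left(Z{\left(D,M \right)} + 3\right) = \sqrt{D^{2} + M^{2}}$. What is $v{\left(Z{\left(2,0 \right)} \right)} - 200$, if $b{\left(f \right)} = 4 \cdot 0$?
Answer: $-200$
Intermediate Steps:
$b{\left(f \right)} = 0$
$Z{\left(D,M \right)} = -3 + \frac{\sqrt{D^{2} + M^{2}}}{2}$
$v{\left(j \right)} = 0$ ($v{\left(j \right)} = 0 \left(j + j\right) = 0 \cdot 2 j = 0$)
$v{\left(Z{\left(2,0 \right)} \right)} - 200 = 0 - 200 = -200$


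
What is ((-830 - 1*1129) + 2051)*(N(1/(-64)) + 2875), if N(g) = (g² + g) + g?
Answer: 270845079/1024 ≈ 2.6450e+5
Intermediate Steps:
N(g) = g² + 2*g (N(g) = (g + g²) + g = g² + 2*g)
((-830 - 1*1129) + 2051)*(N(1/(-64)) + 2875) = ((-830 - 1*1129) + 2051)*((2 + 1/(-64))/(-64) + 2875) = ((-830 - 1129) + 2051)*(-(2 - 1/64)/64 + 2875) = (-1959 + 2051)*(-1/64*127/64 + 2875) = 92*(-127/4096 + 2875) = 92*(11775873/4096) = 270845079/1024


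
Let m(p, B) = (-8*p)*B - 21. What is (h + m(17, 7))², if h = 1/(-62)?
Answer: 3639346929/3844 ≈ 9.4676e+5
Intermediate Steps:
h = -1/62 ≈ -0.016129
m(p, B) = -21 - 8*B*p (m(p, B) = -8*B*p - 21 = -21 - 8*B*p)
(h + m(17, 7))² = (-1/62 + (-21 - 8*7*17))² = (-1/62 + (-21 - 952))² = (-1/62 - 973)² = (-60327/62)² = 3639346929/3844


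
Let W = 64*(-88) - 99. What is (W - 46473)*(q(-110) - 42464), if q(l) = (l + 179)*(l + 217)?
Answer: 1831368524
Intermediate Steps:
q(l) = (179 + l)*(217 + l)
W = -5731 (W = -5632 - 99 = -5731)
(W - 46473)*(q(-110) - 42464) = (-5731 - 46473)*((38843 + (-110)² + 396*(-110)) - 42464) = -52204*((38843 + 12100 - 43560) - 42464) = -52204*(7383 - 42464) = -52204*(-35081) = 1831368524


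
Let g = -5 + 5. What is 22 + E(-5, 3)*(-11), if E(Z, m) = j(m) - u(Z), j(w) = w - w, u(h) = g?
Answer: 22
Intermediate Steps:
g = 0
u(h) = 0
j(w) = 0
E(Z, m) = 0 (E(Z, m) = 0 - 1*0 = 0 + 0 = 0)
22 + E(-5, 3)*(-11) = 22 + 0*(-11) = 22 + 0 = 22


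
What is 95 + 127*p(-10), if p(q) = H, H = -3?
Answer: -286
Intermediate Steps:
p(q) = -3
95 + 127*p(-10) = 95 + 127*(-3) = 95 - 381 = -286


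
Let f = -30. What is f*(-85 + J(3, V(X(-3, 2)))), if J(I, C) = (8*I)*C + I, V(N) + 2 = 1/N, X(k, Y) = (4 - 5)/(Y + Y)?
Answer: 6780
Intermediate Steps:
X(k, Y) = -1/(2*Y)
V(N) = -2 + 1/N
J(I, C) = I + 8*C*I (J(I, C) = 8*C*I + I = I + 8*C*I)
f*(-85 + J(3, V(X(-3, 2)))) = -30*(-85 + 3*(1 + 8*(-2 + 1/(-½/2)))) = -30*(-85 + 3*(1 + 8*(-2 + 1/(-½*½)))) = -30*(-85 + 3*(1 + 8*(-2 + 1/(-¼)))) = -30*(-85 + 3*(1 + 8*(-2 - 4))) = -30*(-85 + 3*(1 + 8*(-6))) = -30*(-85 + 3*(1 - 48)) = -30*(-85 + 3*(-47)) = -30*(-85 - 141) = -30*(-226) = 6780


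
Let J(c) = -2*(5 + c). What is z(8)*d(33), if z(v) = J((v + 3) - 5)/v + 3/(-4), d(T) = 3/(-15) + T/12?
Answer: -357/40 ≈ -8.9250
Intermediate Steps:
d(T) = -⅕ + T/12 (d(T) = 3*(-1/15) + T*(1/12) = -⅕ + T/12)
J(c) = -10 - 2*c
z(v) = -¾ + (-6 - 2*v)/v (z(v) = (-10 - 2*((v + 3) - 5))/v + 3/(-4) = (-10 - 2*((3 + v) - 5))/v + 3*(-¼) = (-10 - 2*(-2 + v))/v - ¾ = (-10 + (4 - 2*v))/v - ¾ = (-6 - 2*v)/v - ¾ = -¾ + (-6 - 2*v)/v)
z(8)*d(33) = (-11/4 - 6/8)*(-⅕ + (1/12)*33) = (-11/4 - 6*⅛)*(-⅕ + 11/4) = (-11/4 - ¾)*(51/20) = -7/2*51/20 = -357/40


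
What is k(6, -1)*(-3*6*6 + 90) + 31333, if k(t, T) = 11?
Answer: 31135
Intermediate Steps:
k(6, -1)*(-3*6*6 + 90) + 31333 = 11*(-3*6*6 + 90) + 31333 = 11*(-18*6 + 90) + 31333 = 11*(-108 + 90) + 31333 = 11*(-18) + 31333 = -198 + 31333 = 31135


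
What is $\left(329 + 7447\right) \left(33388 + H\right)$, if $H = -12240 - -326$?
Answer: $166981824$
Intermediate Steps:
$H = -11914$ ($H = -12240 + 326 = -11914$)
$\left(329 + 7447\right) \left(33388 + H\right) = \left(329 + 7447\right) \left(33388 - 11914\right) = 7776 \cdot 21474 = 166981824$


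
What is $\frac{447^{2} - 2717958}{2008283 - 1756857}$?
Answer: $- \frac{2518149}{251426} \approx -10.015$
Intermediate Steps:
$\frac{447^{2} - 2717958}{2008283 - 1756857} = \frac{199809 - 2717958}{251426} = \left(-2518149\right) \frac{1}{251426} = - \frac{2518149}{251426}$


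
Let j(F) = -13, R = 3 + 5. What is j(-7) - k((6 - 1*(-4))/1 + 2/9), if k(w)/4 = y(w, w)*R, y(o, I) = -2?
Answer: 51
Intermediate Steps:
R = 8
k(w) = -64 (k(w) = 4*(-2*8) = 4*(-16) = -64)
j(-7) - k((6 - 1*(-4))/1 + 2/9) = -13 - 1*(-64) = -13 + 64 = 51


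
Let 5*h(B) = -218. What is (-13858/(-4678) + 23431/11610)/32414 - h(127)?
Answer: 7675613266123/176045555412 ≈ 43.600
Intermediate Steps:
h(B) = -218/5 (h(B) = (⅕)*(-218) = -218/5)
(-13858/(-4678) + 23431/11610)/32414 - h(127) = (-13858/(-4678) + 23431/11610)/32414 - 1*(-218/5) = (-13858*(-1/4678) + 23431*(1/11610))*(1/32414) + 218/5 = (6929/2339 + 23431/11610)*(1/32414) + 218/5 = (135250799/27155790)*(1/32414) + 218/5 = 135250799/880227777060 + 218/5 = 7675613266123/176045555412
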